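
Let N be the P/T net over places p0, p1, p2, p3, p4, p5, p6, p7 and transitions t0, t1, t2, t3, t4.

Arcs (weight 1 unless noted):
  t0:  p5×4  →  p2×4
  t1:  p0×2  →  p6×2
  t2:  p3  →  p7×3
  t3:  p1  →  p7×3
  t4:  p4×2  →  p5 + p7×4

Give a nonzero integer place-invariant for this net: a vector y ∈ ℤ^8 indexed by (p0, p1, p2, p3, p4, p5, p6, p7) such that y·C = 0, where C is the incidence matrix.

y = (p0:0, p1:0, p2:2, p3:0, p4:1, p5:2, p6:0, p7:0)

Incidence matrix C (rows=places, cols=transitions):
       t0   t1   t2   t3   t4
   p0   0   -2    0    0    0
   p1   0    0    0   -1    0
   p2   4    0    0    0    0
   p3   0    0   -1    0    0
   p4   0    0    0    0   -2
   p5  -4    0    0    0    1
   p6   0    2    0    0    0
   p7   0    0    3    3    4

Candidate y = [0, 0, 2, 0, 1, 2, 0, 0]; check y·C column-wise:
  col t0: 2·4 + 1·0 + 2·-4 = 0
  col t1: 0·-2 + 2·0 + 1·0 + 2·0 + 0·2 = 0
  col t2: 2·0 + 0·-1 + 1·0 + 2·0 + 0·3 = 0
  col t3: 0·-1 + 2·0 + 1·0 + 2·0 + 0·3 = 0
  col t4: 2·0 + 1·-2 + 2·1 + 0·4 = 0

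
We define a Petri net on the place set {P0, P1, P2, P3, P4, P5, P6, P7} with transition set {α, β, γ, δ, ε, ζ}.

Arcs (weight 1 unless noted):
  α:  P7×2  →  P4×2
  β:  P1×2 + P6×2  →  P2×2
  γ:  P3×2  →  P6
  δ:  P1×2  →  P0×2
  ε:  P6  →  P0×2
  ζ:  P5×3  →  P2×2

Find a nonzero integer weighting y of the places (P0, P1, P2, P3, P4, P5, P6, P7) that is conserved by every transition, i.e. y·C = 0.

Incidence matrix C (rows=places, cols=transitions):
        α    β    γ    δ    ε    ζ
   P0   0    0    0    2    2    0
   P1   0   -2    0   -2    0    0
   P2   0    2    0    0    0    2
   P3   0    0   -2    0    0    0
   P4   2    0    0    0    0    0
   P5   0    0    0    0    0   -3
   P6   0   -2    1    0   -1    0
   P7  -2    0    0    0    0    0

Candidate y = [1, 1, 3, 1, 0, 2, 2, 0]; check y·C column-wise:
  col α: 1·0 + 1·0 + 3·0 + 1·0 + 0·2 + 2·0 + 2·0 + 0·-2 = 0
  col β: 1·0 + 1·-2 + 3·2 + 1·0 + 2·0 + 2·-2 = 0
  col γ: 1·0 + 1·0 + 3·0 + 1·-2 + 2·0 + 2·1 = 0
  col δ: 1·2 + 1·-2 + 3·0 + 1·0 + 2·0 + 2·0 = 0
  col ε: 1·2 + 1·0 + 3·0 + 1·0 + 2·0 + 2·-1 = 0
  col ζ: 1·0 + 1·0 + 3·2 + 1·0 + 2·-3 + 2·0 = 0

y = (P0:1, P1:1, P2:3, P3:1, P4:0, P5:2, P6:2, P7:0)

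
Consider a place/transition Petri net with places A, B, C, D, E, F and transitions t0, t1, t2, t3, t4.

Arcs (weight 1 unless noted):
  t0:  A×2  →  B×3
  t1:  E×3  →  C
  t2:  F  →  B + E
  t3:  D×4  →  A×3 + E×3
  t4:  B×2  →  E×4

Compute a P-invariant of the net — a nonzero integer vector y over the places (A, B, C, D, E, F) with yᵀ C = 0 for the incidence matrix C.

Incidence matrix C (rows=places, cols=transitions):
       t0   t1   t2   t3   t4
    A  -2    0    0    3    0
    B   3    0    1    0   -2
    C   0    1    0    0    0
    D   0    0    0   -4    0
    E   0   -3    1    3    4
    F   0    0   -1    0    0

Candidate y = [3, 2, 3, 3, 1, 3]; check y·C column-wise:
  col t0: 3·-2 + 2·3 + 3·0 + 3·0 + 1·0 + 3·0 = 0
  col t1: 3·0 + 2·0 + 3·1 + 3·0 + 1·-3 + 3·0 = 0
  col t2: 3·0 + 2·1 + 3·0 + 3·0 + 1·1 + 3·-1 = 0
  col t3: 3·3 + 2·0 + 3·0 + 3·-4 + 1·3 + 3·0 = 0
  col t4: 3·0 + 2·-2 + 3·0 + 3·0 + 1·4 + 3·0 = 0

y = (A:3, B:2, C:3, D:3, E:1, F:3)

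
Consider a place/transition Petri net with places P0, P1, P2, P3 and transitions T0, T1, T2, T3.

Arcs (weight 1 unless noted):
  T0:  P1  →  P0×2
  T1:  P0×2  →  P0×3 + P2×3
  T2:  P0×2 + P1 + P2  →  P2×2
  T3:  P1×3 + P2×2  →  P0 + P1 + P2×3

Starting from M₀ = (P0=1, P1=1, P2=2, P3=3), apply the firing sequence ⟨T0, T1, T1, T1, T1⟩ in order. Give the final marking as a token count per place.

step 1: fire T0:  (P0=1, P1=1, P2=2, P3=3) → (P0=3, P1=0, P2=2, P3=3)
step 2: fire T1:  (P0=3, P1=0, P2=2, P3=3) → (P0=4, P1=0, P2=5, P3=3)
step 3: fire T1:  (P0=4, P1=0, P2=5, P3=3) → (P0=5, P1=0, P2=8, P3=3)
step 4: fire T1:  (P0=5, P1=0, P2=8, P3=3) → (P0=6, P1=0, P2=11, P3=3)
step 5: fire T1:  (P0=6, P1=0, P2=11, P3=3) → (P0=7, P1=0, P2=14, P3=3)

(P0=7, P1=0, P2=14, P3=3)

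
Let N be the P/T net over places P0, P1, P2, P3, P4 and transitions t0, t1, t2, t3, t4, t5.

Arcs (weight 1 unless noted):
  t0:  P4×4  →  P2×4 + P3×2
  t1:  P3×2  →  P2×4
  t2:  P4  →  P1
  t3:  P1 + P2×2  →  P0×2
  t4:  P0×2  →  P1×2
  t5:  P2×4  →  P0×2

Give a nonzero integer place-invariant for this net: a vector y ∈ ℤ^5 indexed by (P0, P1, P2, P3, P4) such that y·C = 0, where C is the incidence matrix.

Incidence matrix C (rows=places, cols=transitions):
       t0   t1   t2   t3   t4   t5
   P0   0    0    0    2   -2    2
   P1   0    0    1   -1    2    0
   P2   4    4    0   -2    0   -4
   P3   2   -2    0    0    0    0
   P4  -4    0   -1    0    0    0

Candidate y = [2, 2, 1, 2, 2]; check y·C column-wise:
  col t0: 2·0 + 2·0 + 1·4 + 2·2 + 2·-4 = 0
  col t1: 2·0 + 2·0 + 1·4 + 2·-2 + 2·0 = 0
  col t2: 2·0 + 2·1 + 1·0 + 2·0 + 2·-1 = 0
  col t3: 2·2 + 2·-1 + 1·-2 + 2·0 + 2·0 = 0
  col t4: 2·-2 + 2·2 + 1·0 + 2·0 + 2·0 = 0
  col t5: 2·2 + 2·0 + 1·-4 + 2·0 + 2·0 = 0

y = (P0:2, P1:2, P2:1, P3:2, P4:2)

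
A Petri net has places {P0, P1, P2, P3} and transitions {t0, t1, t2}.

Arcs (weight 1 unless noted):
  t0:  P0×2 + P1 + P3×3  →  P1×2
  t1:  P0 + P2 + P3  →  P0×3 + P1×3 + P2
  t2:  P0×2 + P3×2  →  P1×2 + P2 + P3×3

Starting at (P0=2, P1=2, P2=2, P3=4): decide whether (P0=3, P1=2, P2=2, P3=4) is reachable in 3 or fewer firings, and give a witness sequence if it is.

depth 0: 1 marking
depth 1: 4 markings reached so far
depth 2: 7 markings reached so far
depth 3: 11 markings reached so far
target is not among the 11 markings reachable within 3 steps

NO — not reachable within 3 firings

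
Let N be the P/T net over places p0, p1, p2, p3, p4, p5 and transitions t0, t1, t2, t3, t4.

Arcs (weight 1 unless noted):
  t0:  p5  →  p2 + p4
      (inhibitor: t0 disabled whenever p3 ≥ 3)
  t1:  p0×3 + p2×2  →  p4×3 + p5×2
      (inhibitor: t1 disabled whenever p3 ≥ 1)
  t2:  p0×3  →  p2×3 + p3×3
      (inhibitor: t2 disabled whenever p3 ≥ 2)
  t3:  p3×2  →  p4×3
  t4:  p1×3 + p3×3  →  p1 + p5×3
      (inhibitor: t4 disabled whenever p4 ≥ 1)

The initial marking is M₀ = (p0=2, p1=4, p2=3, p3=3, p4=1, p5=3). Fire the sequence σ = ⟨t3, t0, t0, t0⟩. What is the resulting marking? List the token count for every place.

step 1: fire t3:  (p0=2, p1=4, p2=3, p3=3, p4=1, p5=3) → (p0=2, p1=4, p2=3, p3=1, p4=4, p5=3)
step 2: fire t0:  (p0=2, p1=4, p2=3, p3=1, p4=4, p5=3) → (p0=2, p1=4, p2=4, p3=1, p4=5, p5=2)
step 3: fire t0:  (p0=2, p1=4, p2=4, p3=1, p4=5, p5=2) → (p0=2, p1=4, p2=5, p3=1, p4=6, p5=1)
step 4: fire t0:  (p0=2, p1=4, p2=5, p3=1, p4=6, p5=1) → (p0=2, p1=4, p2=6, p3=1, p4=7, p5=0)

(p0=2, p1=4, p2=6, p3=1, p4=7, p5=0)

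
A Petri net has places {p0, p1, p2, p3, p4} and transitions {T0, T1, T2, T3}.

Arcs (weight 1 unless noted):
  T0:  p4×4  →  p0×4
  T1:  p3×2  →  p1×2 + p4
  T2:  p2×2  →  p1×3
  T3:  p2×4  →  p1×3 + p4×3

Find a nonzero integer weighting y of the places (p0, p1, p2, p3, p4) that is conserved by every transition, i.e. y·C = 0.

Incidence matrix C (rows=places, cols=transitions):
       T0   T1   T2   T3
   p0   4    0    0    0
   p1   0    2    3    3
   p2   0    0   -2   -4
   p3   0   -2    0    0
   p4  -4    1    0    3

Candidate y = [2, 2, 3, 3, 2]; check y·C column-wise:
  col T0: 2·4 + 2·0 + 3·0 + 3·0 + 2·-4 = 0
  col T1: 2·0 + 2·2 + 3·0 + 3·-2 + 2·1 = 0
  col T2: 2·0 + 2·3 + 3·-2 + 3·0 + 2·0 = 0
  col T3: 2·0 + 2·3 + 3·-4 + 3·0 + 2·3 = 0

y = (p0:2, p1:2, p2:3, p3:3, p4:2)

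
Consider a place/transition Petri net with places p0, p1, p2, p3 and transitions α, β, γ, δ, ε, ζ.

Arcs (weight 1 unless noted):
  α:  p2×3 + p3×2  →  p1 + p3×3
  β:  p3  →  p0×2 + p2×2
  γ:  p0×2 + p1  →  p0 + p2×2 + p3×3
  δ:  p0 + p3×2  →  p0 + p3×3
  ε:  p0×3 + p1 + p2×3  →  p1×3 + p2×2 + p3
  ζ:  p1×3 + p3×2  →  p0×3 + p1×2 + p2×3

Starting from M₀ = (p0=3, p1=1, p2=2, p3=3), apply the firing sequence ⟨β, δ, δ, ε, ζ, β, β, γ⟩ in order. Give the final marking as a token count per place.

(p0=8, p1=1, p2=12, p3=4)

step 1: fire β:  (p0=3, p1=1, p2=2, p3=3) → (p0=5, p1=1, p2=4, p3=2)
step 2: fire δ:  (p0=5, p1=1, p2=4, p3=2) → (p0=5, p1=1, p2=4, p3=3)
step 3: fire δ:  (p0=5, p1=1, p2=4, p3=3) → (p0=5, p1=1, p2=4, p3=4)
step 4: fire ε:  (p0=5, p1=1, p2=4, p3=4) → (p0=2, p1=3, p2=3, p3=5)
step 5: fire ζ:  (p0=2, p1=3, p2=3, p3=5) → (p0=5, p1=2, p2=6, p3=3)
step 6: fire β:  (p0=5, p1=2, p2=6, p3=3) → (p0=7, p1=2, p2=8, p3=2)
step 7: fire β:  (p0=7, p1=2, p2=8, p3=2) → (p0=9, p1=2, p2=10, p3=1)
step 8: fire γ:  (p0=9, p1=2, p2=10, p3=1) → (p0=8, p1=1, p2=12, p3=4)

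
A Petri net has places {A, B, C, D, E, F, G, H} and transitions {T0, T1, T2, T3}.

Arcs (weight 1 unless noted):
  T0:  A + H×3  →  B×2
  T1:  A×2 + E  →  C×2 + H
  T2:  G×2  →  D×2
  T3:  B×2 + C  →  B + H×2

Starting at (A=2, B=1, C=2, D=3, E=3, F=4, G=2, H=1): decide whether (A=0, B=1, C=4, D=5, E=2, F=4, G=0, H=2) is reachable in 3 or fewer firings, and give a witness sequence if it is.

step 1: fire T1:  (A=2, B=1, C=2, D=3, E=3, F=4, G=2, H=1) → (A=0, B=1, C=4, D=3, E=2, F=4, G=2, H=2)
step 2: fire T2:  (A=0, B=1, C=4, D=3, E=2, F=4, G=2, H=2) → (A=0, B=1, C=4, D=5, E=2, F=4, G=0, H=2)

YES — reachable via ⟨T1, T2⟩ (2 firings)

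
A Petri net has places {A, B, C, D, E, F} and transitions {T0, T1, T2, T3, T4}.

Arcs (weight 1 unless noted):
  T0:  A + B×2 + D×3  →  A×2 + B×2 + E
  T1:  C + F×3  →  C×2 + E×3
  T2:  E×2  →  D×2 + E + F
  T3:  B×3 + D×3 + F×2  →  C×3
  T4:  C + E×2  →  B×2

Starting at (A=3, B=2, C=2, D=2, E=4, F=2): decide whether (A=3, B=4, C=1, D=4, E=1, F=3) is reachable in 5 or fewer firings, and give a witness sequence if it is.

step 1: fire T2:  (A=3, B=2, C=2, D=2, E=4, F=2) → (A=3, B=2, C=2, D=4, E=3, F=3)
step 2: fire T4:  (A=3, B=2, C=2, D=4, E=3, F=3) → (A=3, B=4, C=1, D=4, E=1, F=3)

YES — reachable via ⟨T2, T4⟩ (2 firings)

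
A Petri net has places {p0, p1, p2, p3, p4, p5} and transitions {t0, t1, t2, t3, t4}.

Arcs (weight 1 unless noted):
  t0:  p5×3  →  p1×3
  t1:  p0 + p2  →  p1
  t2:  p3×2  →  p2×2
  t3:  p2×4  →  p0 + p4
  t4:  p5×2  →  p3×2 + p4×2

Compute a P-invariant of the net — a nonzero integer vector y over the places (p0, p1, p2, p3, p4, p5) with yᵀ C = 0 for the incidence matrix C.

Incidence matrix C (rows=places, cols=transitions):
       t0   t1   t2   t3   t4
   p0   0   -1    0    1    0
   p1   3    1    0    0    0
   p2   0   -1    2   -4    0
   p3   0    0   -2    0    2
   p4   0    0    0    1    2
   p5  -3    0    0    0   -2

Candidate y = [2, 3, 1, 1, 2, 3]; check y·C column-wise:
  col t0: 2·0 + 3·3 + 1·0 + 1·0 + 2·0 + 3·-3 = 0
  col t1: 2·-1 + 3·1 + 1·-1 + 1·0 + 2·0 + 3·0 = 0
  col t2: 2·0 + 3·0 + 1·2 + 1·-2 + 2·0 + 3·0 = 0
  col t3: 2·1 + 3·0 + 1·-4 + 1·0 + 2·1 + 3·0 = 0
  col t4: 2·0 + 3·0 + 1·0 + 1·2 + 2·2 + 3·-2 = 0

y = (p0:2, p1:3, p2:1, p3:1, p4:2, p5:3)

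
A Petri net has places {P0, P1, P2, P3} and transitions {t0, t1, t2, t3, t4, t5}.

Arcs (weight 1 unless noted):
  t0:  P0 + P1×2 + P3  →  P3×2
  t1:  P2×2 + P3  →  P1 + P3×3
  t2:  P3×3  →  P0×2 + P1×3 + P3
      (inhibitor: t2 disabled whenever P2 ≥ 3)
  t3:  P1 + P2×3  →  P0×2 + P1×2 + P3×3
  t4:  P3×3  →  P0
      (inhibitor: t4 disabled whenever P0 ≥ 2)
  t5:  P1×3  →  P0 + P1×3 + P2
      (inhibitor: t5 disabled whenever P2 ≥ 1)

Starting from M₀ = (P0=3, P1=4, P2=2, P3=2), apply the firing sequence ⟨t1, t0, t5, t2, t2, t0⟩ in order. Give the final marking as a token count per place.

(P0=6, P1=7, P2=1, P3=2)

step 1: fire t1:  (P0=3, P1=4, P2=2, P3=2) → (P0=3, P1=5, P2=0, P3=4)
step 2: fire t0:  (P0=3, P1=5, P2=0, P3=4) → (P0=2, P1=3, P2=0, P3=5)
step 3: fire t5:  (P0=2, P1=3, P2=0, P3=5) → (P0=3, P1=3, P2=1, P3=5)
step 4: fire t2:  (P0=3, P1=3, P2=1, P3=5) → (P0=5, P1=6, P2=1, P3=3)
step 5: fire t2:  (P0=5, P1=6, P2=1, P3=3) → (P0=7, P1=9, P2=1, P3=1)
step 6: fire t0:  (P0=7, P1=9, P2=1, P3=1) → (P0=6, P1=7, P2=1, P3=2)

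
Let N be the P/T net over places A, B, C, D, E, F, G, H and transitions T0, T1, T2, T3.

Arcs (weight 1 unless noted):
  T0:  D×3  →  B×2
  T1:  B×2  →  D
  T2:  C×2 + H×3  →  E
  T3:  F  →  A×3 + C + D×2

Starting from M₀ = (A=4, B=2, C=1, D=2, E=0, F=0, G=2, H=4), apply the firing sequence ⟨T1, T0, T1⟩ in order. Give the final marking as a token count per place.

step 1: fire T1:  (A=4, B=2, C=1, D=2, E=0, F=0, G=2, H=4) → (A=4, B=0, C=1, D=3, E=0, F=0, G=2, H=4)
step 2: fire T0:  (A=4, B=0, C=1, D=3, E=0, F=0, G=2, H=4) → (A=4, B=2, C=1, D=0, E=0, F=0, G=2, H=4)
step 3: fire T1:  (A=4, B=2, C=1, D=0, E=0, F=0, G=2, H=4) → (A=4, B=0, C=1, D=1, E=0, F=0, G=2, H=4)

(A=4, B=0, C=1, D=1, E=0, F=0, G=2, H=4)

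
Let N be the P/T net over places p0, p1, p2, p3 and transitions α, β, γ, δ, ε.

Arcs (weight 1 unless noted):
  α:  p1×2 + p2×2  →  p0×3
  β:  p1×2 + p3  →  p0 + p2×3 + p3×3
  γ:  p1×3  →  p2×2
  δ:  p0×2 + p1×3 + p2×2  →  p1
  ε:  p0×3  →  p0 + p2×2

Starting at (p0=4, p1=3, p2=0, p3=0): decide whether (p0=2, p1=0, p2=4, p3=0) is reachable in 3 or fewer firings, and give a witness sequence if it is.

YES — reachable via ⟨γ, ε⟩ (2 firings)

step 1: fire γ:  (p0=4, p1=3, p2=0, p3=0) → (p0=4, p1=0, p2=2, p3=0)
step 2: fire ε:  (p0=4, p1=0, p2=2, p3=0) → (p0=2, p1=0, p2=4, p3=0)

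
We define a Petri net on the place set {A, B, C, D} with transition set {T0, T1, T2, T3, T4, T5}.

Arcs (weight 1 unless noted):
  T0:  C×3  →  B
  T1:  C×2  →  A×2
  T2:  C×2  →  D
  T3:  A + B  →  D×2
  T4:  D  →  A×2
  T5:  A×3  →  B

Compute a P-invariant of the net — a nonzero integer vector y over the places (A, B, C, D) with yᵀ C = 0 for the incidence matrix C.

y = (A:1, B:3, C:1, D:2)

Incidence matrix C (rows=places, cols=transitions):
       T0   T1   T2   T3   T4   T5
    A   0    2    0   -1    2   -3
    B   1    0    0   -1    0    1
    C  -3   -2   -2    0    0    0
    D   0    0    1    2   -1    0

Candidate y = [1, 3, 1, 2]; check y·C column-wise:
  col T0: 1·0 + 3·1 + 1·-3 + 2·0 = 0
  col T1: 1·2 + 3·0 + 1·-2 + 2·0 = 0
  col T2: 1·0 + 3·0 + 1·-2 + 2·1 = 0
  col T3: 1·-1 + 3·-1 + 1·0 + 2·2 = 0
  col T4: 1·2 + 3·0 + 1·0 + 2·-1 = 0
  col T5: 1·-3 + 3·1 + 1·0 + 2·0 = 0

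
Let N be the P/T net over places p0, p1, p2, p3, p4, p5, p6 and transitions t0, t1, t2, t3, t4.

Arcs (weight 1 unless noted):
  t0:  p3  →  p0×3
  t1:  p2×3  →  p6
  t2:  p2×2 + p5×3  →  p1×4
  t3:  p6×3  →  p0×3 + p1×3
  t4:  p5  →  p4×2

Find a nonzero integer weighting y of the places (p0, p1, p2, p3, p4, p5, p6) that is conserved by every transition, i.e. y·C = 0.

Incidence matrix C (rows=places, cols=transitions):
       t0   t1   t2   t3   t4
   p0   3    0    0    3    0
   p1   0    0    4    3    0
   p2   0   -3   -2    0    0
   p3  -1    0    0    0    0
   p4   0    0    0    0    2
   p5   0    0   -3    0   -1
   p6   0    1    0   -3    0

Candidate y = [3, -3, 0, 9, -2, -4, 0]; check y·C column-wise:
  col t0: 3·3 + -3·0 + 9·-1 + -2·0 + -4·0 = 0
  col t1: 3·0 + -3·0 + 0·-3 + 9·0 + -2·0 + -4·0 + 0·1 = 0
  col t2: 3·0 + -3·4 + 0·-2 + 9·0 + -2·0 + -4·-3 = 0
  col t3: 3·3 + -3·3 + 9·0 + -2·0 + -4·0 + 0·-3 = 0
  col t4: 3·0 + -3·0 + 9·0 + -2·2 + -4·-1 = 0

y = (p0:3, p1:-3, p2:0, p3:9, p4:-2, p5:-4, p6:0)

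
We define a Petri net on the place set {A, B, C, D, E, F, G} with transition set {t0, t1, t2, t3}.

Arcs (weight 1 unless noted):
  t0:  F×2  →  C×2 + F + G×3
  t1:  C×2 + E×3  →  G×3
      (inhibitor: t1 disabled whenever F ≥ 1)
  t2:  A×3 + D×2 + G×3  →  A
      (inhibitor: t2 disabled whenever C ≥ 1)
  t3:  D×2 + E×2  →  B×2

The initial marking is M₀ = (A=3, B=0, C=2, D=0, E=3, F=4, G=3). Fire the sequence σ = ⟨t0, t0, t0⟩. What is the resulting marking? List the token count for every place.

(A=3, B=0, C=8, D=0, E=3, F=1, G=12)

step 1: fire t0:  (A=3, B=0, C=2, D=0, E=3, F=4, G=3) → (A=3, B=0, C=4, D=0, E=3, F=3, G=6)
step 2: fire t0:  (A=3, B=0, C=4, D=0, E=3, F=3, G=6) → (A=3, B=0, C=6, D=0, E=3, F=2, G=9)
step 3: fire t0:  (A=3, B=0, C=6, D=0, E=3, F=2, G=9) → (A=3, B=0, C=8, D=0, E=3, F=1, G=12)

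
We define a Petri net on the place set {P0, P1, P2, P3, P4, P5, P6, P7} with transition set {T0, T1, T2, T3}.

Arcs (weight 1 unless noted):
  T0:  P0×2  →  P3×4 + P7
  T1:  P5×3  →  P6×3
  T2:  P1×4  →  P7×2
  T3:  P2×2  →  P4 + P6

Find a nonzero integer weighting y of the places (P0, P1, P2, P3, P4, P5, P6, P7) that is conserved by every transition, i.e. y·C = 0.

y = (P0:2, P1:0, P2:0, P3:1, P4:0, P5:0, P6:0, P7:0)

Incidence matrix C (rows=places, cols=transitions):
       T0   T1   T2   T3
   P0  -2    0    0    0
   P1   0    0   -4    0
   P2   0    0    0   -2
   P3   4    0    0    0
   P4   0    0    0    1
   P5   0   -3    0    0
   P6   0    3    0    1
   P7   1    0    2    0

Candidate y = [2, 0, 0, 1, 0, 0, 0, 0]; check y·C column-wise:
  col T0: 2·-2 + 1·4 + 0·1 = 0
  col T1: 2·0 + 1·0 + 0·-3 + 0·3 = 0
  col T2: 2·0 + 0·-4 + 1·0 + 0·2 = 0
  col T3: 2·0 + 0·-2 + 1·0 + 0·1 + 0·1 = 0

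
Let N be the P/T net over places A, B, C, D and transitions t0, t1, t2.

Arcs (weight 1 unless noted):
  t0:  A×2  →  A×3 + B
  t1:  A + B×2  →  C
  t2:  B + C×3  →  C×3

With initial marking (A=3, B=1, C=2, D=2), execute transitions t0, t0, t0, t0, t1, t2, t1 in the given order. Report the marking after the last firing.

step 1: fire t0:  (A=3, B=1, C=2, D=2) → (A=4, B=2, C=2, D=2)
step 2: fire t0:  (A=4, B=2, C=2, D=2) → (A=5, B=3, C=2, D=2)
step 3: fire t0:  (A=5, B=3, C=2, D=2) → (A=6, B=4, C=2, D=2)
step 4: fire t0:  (A=6, B=4, C=2, D=2) → (A=7, B=5, C=2, D=2)
step 5: fire t1:  (A=7, B=5, C=2, D=2) → (A=6, B=3, C=3, D=2)
step 6: fire t2:  (A=6, B=3, C=3, D=2) → (A=6, B=2, C=3, D=2)
step 7: fire t1:  (A=6, B=2, C=3, D=2) → (A=5, B=0, C=4, D=2)

(A=5, B=0, C=4, D=2)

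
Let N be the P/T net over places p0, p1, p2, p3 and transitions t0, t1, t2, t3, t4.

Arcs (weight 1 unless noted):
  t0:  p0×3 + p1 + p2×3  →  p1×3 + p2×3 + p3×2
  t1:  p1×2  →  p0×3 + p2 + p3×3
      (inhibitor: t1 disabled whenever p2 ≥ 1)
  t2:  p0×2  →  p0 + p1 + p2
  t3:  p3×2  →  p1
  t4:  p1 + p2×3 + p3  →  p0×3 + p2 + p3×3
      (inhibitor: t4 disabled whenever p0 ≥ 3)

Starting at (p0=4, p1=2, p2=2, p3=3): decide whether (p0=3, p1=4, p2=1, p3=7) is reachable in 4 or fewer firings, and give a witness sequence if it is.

YES — reachable via ⟨t2, t0, t4⟩ (3 firings)

step 1: fire t2:  (p0=4, p1=2, p2=2, p3=3) → (p0=3, p1=3, p2=3, p3=3)
step 2: fire t0:  (p0=3, p1=3, p2=3, p3=3) → (p0=0, p1=5, p2=3, p3=5)
step 3: fire t4:  (p0=0, p1=5, p2=3, p3=5) → (p0=3, p1=4, p2=1, p3=7)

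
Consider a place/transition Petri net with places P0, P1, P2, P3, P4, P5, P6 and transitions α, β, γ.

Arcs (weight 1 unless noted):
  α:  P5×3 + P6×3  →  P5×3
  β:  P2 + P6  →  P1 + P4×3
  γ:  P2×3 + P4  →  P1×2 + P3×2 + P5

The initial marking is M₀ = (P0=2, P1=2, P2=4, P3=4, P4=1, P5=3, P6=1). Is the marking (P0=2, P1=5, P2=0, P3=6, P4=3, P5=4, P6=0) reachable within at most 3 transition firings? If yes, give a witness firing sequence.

YES — reachable via ⟨β, γ⟩ (2 firings)

step 1: fire β:  (P0=2, P1=2, P2=4, P3=4, P4=1, P5=3, P6=1) → (P0=2, P1=3, P2=3, P3=4, P4=4, P5=3, P6=0)
step 2: fire γ:  (P0=2, P1=3, P2=3, P3=4, P4=4, P5=3, P6=0) → (P0=2, P1=5, P2=0, P3=6, P4=3, P5=4, P6=0)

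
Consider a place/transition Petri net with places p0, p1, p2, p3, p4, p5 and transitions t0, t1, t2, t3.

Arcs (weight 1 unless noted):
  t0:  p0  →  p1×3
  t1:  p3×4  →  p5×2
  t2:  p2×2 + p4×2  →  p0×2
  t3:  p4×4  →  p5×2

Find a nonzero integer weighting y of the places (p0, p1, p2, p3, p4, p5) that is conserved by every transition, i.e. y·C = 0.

Incidence matrix C (rows=places, cols=transitions):
       t0   t1   t2   t3
   p0  -1    0    2    0
   p1   3    0    0    0
   p2   0    0   -2    0
   p3   0   -4    0    0
   p4   0    0   -2   -4
   p5   0    2    0    2

Candidate y = [3, 1, 3, 0, 0, 0]; check y·C column-wise:
  col t0: 3·-1 + 1·3 + 3·0 = 0
  col t1: 3·0 + 1·0 + 3·0 + 0·-4 + 0·2 = 0
  col t2: 3·2 + 1·0 + 3·-2 + 0·-2 = 0
  col t3: 3·0 + 1·0 + 3·0 + 0·-4 + 0·2 = 0

y = (p0:3, p1:1, p2:3, p3:0, p4:0, p5:0)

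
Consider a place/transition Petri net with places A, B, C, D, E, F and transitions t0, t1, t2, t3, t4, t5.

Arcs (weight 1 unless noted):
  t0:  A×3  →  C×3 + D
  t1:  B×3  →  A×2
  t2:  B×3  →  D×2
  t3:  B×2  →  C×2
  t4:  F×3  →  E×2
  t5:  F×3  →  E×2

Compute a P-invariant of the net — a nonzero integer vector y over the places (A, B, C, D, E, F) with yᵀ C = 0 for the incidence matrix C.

y = (A:3, B:2, C:2, D:3, E:0, F:0)

Incidence matrix C (rows=places, cols=transitions):
       t0   t1   t2   t3   t4   t5
    A  -3    2    0    0    0    0
    B   0   -3   -3   -2    0    0
    C   3    0    0    2    0    0
    D   1    0    2    0    0    0
    E   0    0    0    0    2    2
    F   0    0    0    0   -3   -3

Candidate y = [3, 2, 2, 3, 0, 0]; check y·C column-wise:
  col t0: 3·-3 + 2·0 + 2·3 + 3·1 = 0
  col t1: 3·2 + 2·-3 + 2·0 + 3·0 = 0
  col t2: 3·0 + 2·-3 + 2·0 + 3·2 = 0
  col t3: 3·0 + 2·-2 + 2·2 + 3·0 = 0
  col t4: 3·0 + 2·0 + 2·0 + 3·0 + 0·2 + 0·-3 = 0
  col t5: 3·0 + 2·0 + 2·0 + 3·0 + 0·2 + 0·-3 = 0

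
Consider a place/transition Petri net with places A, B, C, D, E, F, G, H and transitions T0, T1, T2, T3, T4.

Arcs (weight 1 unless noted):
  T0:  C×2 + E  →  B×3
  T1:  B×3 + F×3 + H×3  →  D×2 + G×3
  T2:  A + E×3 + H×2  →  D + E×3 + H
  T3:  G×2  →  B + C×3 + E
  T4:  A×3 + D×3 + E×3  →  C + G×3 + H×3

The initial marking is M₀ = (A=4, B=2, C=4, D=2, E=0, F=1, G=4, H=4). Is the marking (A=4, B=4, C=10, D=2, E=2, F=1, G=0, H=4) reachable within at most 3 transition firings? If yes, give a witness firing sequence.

step 1: fire T3:  (A=4, B=2, C=4, D=2, E=0, F=1, G=4, H=4) → (A=4, B=3, C=7, D=2, E=1, F=1, G=2, H=4)
step 2: fire T3:  (A=4, B=3, C=7, D=2, E=1, F=1, G=2, H=4) → (A=4, B=4, C=10, D=2, E=2, F=1, G=0, H=4)

YES — reachable via ⟨T3, T3⟩ (2 firings)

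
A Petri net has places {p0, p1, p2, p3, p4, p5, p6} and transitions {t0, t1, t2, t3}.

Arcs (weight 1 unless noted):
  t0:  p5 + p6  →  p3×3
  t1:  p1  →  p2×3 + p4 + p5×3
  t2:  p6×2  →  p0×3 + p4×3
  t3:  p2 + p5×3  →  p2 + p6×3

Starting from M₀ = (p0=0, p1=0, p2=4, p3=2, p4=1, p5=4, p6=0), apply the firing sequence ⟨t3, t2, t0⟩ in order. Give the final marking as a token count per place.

step 1: fire t3:  (p0=0, p1=0, p2=4, p3=2, p4=1, p5=4, p6=0) → (p0=0, p1=0, p2=4, p3=2, p4=1, p5=1, p6=3)
step 2: fire t2:  (p0=0, p1=0, p2=4, p3=2, p4=1, p5=1, p6=3) → (p0=3, p1=0, p2=4, p3=2, p4=4, p5=1, p6=1)
step 3: fire t0:  (p0=3, p1=0, p2=4, p3=2, p4=4, p5=1, p6=1) → (p0=3, p1=0, p2=4, p3=5, p4=4, p5=0, p6=0)

(p0=3, p1=0, p2=4, p3=5, p4=4, p5=0, p6=0)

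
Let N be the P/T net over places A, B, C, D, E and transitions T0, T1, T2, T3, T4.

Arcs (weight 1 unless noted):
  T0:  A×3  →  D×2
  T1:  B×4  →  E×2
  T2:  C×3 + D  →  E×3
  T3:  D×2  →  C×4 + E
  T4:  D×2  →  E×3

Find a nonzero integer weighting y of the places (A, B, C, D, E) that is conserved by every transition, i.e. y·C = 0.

Incidence matrix C (rows=places, cols=transitions):
       T0   T1   T2   T3   T4
    A  -3    0    0    0    0
    B   0   -4    0    0    0
    C   0    0   -3    4    0
    D   2    0   -1   -2   -2
    E   0    2    3    1    3

Candidate y = [2, 1, 1, 3, 2]; check y·C column-wise:
  col T0: 2·-3 + 1·0 + 1·0 + 3·2 + 2·0 = 0
  col T1: 2·0 + 1·-4 + 1·0 + 3·0 + 2·2 = 0
  col T2: 2·0 + 1·0 + 1·-3 + 3·-1 + 2·3 = 0
  col T3: 2·0 + 1·0 + 1·4 + 3·-2 + 2·1 = 0
  col T4: 2·0 + 1·0 + 1·0 + 3·-2 + 2·3 = 0

y = (A:2, B:1, C:1, D:3, E:2)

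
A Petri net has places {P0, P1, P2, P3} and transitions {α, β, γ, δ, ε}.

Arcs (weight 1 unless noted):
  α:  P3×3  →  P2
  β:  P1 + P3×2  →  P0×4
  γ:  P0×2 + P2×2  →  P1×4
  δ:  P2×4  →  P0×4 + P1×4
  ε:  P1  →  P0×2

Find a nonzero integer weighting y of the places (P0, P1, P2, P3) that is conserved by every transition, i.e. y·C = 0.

Incidence matrix C (rows=places, cols=transitions):
        α    β    γ    δ    ε
   P0   0    4   -2    4    2
   P1   0   -1    4    4   -1
   P2   1    0   -2   -4    0
   P3  -3   -2    0    0    0

Candidate y = [1, 2, 3, 1]; check y·C column-wise:
  col α: 1·0 + 2·0 + 3·1 + 1·-3 = 0
  col β: 1·4 + 2·-1 + 3·0 + 1·-2 = 0
  col γ: 1·-2 + 2·4 + 3·-2 + 1·0 = 0
  col δ: 1·4 + 2·4 + 3·-4 + 1·0 = 0
  col ε: 1·2 + 2·-1 + 3·0 + 1·0 = 0

y = (P0:1, P1:2, P2:3, P3:1)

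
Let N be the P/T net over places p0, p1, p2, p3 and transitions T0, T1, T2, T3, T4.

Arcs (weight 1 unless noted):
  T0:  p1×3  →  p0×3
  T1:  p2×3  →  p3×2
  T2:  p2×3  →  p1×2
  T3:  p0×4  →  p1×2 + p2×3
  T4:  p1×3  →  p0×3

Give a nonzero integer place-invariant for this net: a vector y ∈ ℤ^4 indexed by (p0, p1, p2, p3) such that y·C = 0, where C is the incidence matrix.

Incidence matrix C (rows=places, cols=transitions):
       T0   T1   T2   T3   T4
   p0   3    0    0   -4    3
   p1  -3    0    2    2   -3
   p2   0   -3   -3    3    0
   p3   0    2    0    0    0

Candidate y = [3, 3, 2, 3]; check y·C column-wise:
  col T0: 3·3 + 3·-3 + 2·0 + 3·0 = 0
  col T1: 3·0 + 3·0 + 2·-3 + 3·2 = 0
  col T2: 3·0 + 3·2 + 2·-3 + 3·0 = 0
  col T3: 3·-4 + 3·2 + 2·3 + 3·0 = 0
  col T4: 3·3 + 3·-3 + 2·0 + 3·0 = 0

y = (p0:3, p1:3, p2:2, p3:3)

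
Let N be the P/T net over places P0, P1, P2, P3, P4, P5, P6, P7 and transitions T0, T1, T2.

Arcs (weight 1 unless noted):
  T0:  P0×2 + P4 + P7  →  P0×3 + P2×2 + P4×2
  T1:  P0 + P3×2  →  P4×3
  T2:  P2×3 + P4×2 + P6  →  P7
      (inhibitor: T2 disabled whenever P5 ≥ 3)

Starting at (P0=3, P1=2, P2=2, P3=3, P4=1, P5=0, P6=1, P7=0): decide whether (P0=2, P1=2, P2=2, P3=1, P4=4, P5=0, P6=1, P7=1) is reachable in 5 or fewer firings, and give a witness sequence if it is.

depth 0: 1 marking
depth 1: 2 markings reached so far
depth 2: 2 markings reached so far
(frontier empty at depth 2; search complete)
target is not among the 2 markings reachable within 5 steps

NO — not reachable within 5 firings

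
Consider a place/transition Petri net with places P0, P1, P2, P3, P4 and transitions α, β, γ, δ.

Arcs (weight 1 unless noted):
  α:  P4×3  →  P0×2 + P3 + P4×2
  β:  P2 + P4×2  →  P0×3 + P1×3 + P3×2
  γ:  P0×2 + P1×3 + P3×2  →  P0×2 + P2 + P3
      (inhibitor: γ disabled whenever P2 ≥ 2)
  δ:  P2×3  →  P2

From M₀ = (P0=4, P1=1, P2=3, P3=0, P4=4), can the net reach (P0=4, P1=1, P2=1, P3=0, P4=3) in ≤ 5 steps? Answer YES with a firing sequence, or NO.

NO — not reachable within 5 firings

depth 0: 1 marking
depth 1: 4 markings reached so far
depth 2: 9 markings reached so far
depth 3: 14 markings reached so far
depth 4: 17 markings reached so far
depth 5: 19 markings reached so far
target is not among the 19 markings reachable within 5 steps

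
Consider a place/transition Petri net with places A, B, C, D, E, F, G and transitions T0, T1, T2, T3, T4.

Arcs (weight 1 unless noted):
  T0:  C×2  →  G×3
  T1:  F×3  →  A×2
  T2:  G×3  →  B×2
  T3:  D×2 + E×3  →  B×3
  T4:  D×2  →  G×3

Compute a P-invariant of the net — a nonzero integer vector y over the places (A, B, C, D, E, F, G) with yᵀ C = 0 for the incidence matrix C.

Incidence matrix C (rows=places, cols=transitions):
       T0   T1   T2   T3   T4
    A   0    2    0    0    0
    B   0    0    2    3    0
    C  -2    0    0    0    0
    D   0    0    0   -2   -2
    E   0    0    0   -3    0
    F   0   -3    0    0    0
    G   3    0   -3    0    3

Candidate y = [3, 0, 0, 0, 0, 2, 0]; check y·C column-wise:
  col T0: 3·0 + 0·-2 + 2·0 + 0·3 = 0
  col T1: 3·2 + 2·-3 = 0
  col T2: 3·0 + 0·2 + 2·0 + 0·-3 = 0
  col T3: 3·0 + 0·3 + 0·-2 + 0·-3 + 2·0 = 0
  col T4: 3·0 + 0·-2 + 2·0 + 0·3 = 0

y = (A:3, B:0, C:0, D:0, E:0, F:2, G:0)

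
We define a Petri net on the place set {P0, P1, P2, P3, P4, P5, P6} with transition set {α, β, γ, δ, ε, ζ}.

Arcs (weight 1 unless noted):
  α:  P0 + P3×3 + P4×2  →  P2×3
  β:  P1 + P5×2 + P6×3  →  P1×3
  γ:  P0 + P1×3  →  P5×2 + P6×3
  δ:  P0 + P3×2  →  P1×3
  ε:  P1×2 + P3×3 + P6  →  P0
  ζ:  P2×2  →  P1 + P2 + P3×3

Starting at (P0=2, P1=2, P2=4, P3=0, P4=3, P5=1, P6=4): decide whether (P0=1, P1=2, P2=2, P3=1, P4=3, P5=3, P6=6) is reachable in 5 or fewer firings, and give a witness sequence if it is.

step 1: fire ζ:  (P0=2, P1=2, P2=4, P3=0, P4=3, P5=1, P6=4) → (P0=2, P1=3, P2=3, P3=3, P4=3, P5=1, P6=4)
step 2: fire γ:  (P0=2, P1=3, P2=3, P3=3, P4=3, P5=1, P6=4) → (P0=1, P1=0, P2=3, P3=3, P4=3, P5=3, P6=7)
step 3: fire δ:  (P0=1, P1=0, P2=3, P3=3, P4=3, P5=3, P6=7) → (P0=0, P1=3, P2=3, P3=1, P4=3, P5=3, P6=7)
step 4: fire ζ:  (P0=0, P1=3, P2=3, P3=1, P4=3, P5=3, P6=7) → (P0=0, P1=4, P2=2, P3=4, P4=3, P5=3, P6=7)
step 5: fire ε:  (P0=0, P1=4, P2=2, P3=4, P4=3, P5=3, P6=7) → (P0=1, P1=2, P2=2, P3=1, P4=3, P5=3, P6=6)

YES — reachable via ⟨ζ, γ, δ, ζ, ε⟩ (5 firings)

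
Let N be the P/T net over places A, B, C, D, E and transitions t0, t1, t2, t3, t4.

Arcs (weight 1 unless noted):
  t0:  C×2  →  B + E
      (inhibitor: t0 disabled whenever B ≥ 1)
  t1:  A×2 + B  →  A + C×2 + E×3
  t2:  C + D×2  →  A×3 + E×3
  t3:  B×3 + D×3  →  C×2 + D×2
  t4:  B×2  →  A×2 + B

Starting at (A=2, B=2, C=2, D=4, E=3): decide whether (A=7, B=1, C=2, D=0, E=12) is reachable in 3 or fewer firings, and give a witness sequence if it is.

YES — reachable via ⟨t1, t2, t2⟩ (3 firings)

step 1: fire t1:  (A=2, B=2, C=2, D=4, E=3) → (A=1, B=1, C=4, D=4, E=6)
step 2: fire t2:  (A=1, B=1, C=4, D=4, E=6) → (A=4, B=1, C=3, D=2, E=9)
step 3: fire t2:  (A=4, B=1, C=3, D=2, E=9) → (A=7, B=1, C=2, D=0, E=12)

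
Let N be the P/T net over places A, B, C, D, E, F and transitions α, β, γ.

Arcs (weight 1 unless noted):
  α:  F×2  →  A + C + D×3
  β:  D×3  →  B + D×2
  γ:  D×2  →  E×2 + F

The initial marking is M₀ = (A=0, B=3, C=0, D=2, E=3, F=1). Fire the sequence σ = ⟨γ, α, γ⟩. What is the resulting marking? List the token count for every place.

step 1: fire γ:  (A=0, B=3, C=0, D=2, E=3, F=1) → (A=0, B=3, C=0, D=0, E=5, F=2)
step 2: fire α:  (A=0, B=3, C=0, D=0, E=5, F=2) → (A=1, B=3, C=1, D=3, E=5, F=0)
step 3: fire γ:  (A=1, B=3, C=1, D=3, E=5, F=0) → (A=1, B=3, C=1, D=1, E=7, F=1)

(A=1, B=3, C=1, D=1, E=7, F=1)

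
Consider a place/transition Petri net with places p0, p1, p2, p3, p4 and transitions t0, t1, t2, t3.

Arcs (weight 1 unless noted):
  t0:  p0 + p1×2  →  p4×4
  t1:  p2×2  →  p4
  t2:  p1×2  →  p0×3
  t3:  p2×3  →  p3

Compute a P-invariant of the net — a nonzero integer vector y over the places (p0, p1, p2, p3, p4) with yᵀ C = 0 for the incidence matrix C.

y = (p0:2, p1:3, p2:1, p3:3, p4:2)

Incidence matrix C (rows=places, cols=transitions):
       t0   t1   t2   t3
   p0  -1    0    3    0
   p1  -2    0   -2    0
   p2   0   -2    0   -3
   p3   0    0    0    1
   p4   4    1    0    0

Candidate y = [2, 3, 1, 3, 2]; check y·C column-wise:
  col t0: 2·-1 + 3·-2 + 1·0 + 3·0 + 2·4 = 0
  col t1: 2·0 + 3·0 + 1·-2 + 3·0 + 2·1 = 0
  col t2: 2·3 + 3·-2 + 1·0 + 3·0 + 2·0 = 0
  col t3: 2·0 + 3·0 + 1·-3 + 3·1 + 2·0 = 0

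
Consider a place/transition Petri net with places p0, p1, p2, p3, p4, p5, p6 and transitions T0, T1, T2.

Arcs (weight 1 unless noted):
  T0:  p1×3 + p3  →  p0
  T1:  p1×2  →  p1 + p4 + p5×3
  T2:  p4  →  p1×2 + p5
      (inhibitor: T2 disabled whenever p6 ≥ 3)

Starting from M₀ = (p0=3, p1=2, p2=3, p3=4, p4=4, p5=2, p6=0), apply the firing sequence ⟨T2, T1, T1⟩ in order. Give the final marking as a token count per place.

step 1: fire T2:  (p0=3, p1=2, p2=3, p3=4, p4=4, p5=2, p6=0) → (p0=3, p1=4, p2=3, p3=4, p4=3, p5=3, p6=0)
step 2: fire T1:  (p0=3, p1=4, p2=3, p3=4, p4=3, p5=3, p6=0) → (p0=3, p1=3, p2=3, p3=4, p4=4, p5=6, p6=0)
step 3: fire T1:  (p0=3, p1=3, p2=3, p3=4, p4=4, p5=6, p6=0) → (p0=3, p1=2, p2=3, p3=4, p4=5, p5=9, p6=0)

(p0=3, p1=2, p2=3, p3=4, p4=5, p5=9, p6=0)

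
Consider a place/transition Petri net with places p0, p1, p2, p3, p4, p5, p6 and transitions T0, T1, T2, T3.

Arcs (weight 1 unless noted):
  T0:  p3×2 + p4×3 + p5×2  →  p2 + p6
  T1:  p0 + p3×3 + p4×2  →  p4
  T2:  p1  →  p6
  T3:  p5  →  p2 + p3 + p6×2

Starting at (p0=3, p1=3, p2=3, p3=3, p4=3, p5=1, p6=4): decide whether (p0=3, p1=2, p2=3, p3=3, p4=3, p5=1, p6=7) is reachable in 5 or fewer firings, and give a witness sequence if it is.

NO — not reachable within 5 firings

depth 0: 1 marking
depth 1: 4 markings reached so far
depth 2: 8 markings reached so far
depth 3: 12 markings reached so far
depth 4: 15 markings reached so far
depth 5: 16 markings reached so far
target is not among the 16 markings reachable within 5 steps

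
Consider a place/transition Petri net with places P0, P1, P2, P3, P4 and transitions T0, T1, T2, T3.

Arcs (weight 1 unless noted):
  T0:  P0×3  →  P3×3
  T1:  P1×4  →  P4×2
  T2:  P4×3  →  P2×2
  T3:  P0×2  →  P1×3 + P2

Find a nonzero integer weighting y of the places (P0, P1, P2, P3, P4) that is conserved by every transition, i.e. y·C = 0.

Incidence matrix C (rows=places, cols=transitions):
       T0   T1   T2   T3
   P0  -3    0    0   -2
   P1   0   -4    0    3
   P2   0    0    2    1
   P3   3    0    0    0
   P4   0    2   -3    0

Candidate y = [3, 1, 3, 3, 2]; check y·C column-wise:
  col T0: 3·-3 + 1·0 + 3·0 + 3·3 + 2·0 = 0
  col T1: 3·0 + 1·-4 + 3·0 + 3·0 + 2·2 = 0
  col T2: 3·0 + 1·0 + 3·2 + 3·0 + 2·-3 = 0
  col T3: 3·-2 + 1·3 + 3·1 + 3·0 + 2·0 = 0

y = (P0:3, P1:1, P2:3, P3:3, P4:2)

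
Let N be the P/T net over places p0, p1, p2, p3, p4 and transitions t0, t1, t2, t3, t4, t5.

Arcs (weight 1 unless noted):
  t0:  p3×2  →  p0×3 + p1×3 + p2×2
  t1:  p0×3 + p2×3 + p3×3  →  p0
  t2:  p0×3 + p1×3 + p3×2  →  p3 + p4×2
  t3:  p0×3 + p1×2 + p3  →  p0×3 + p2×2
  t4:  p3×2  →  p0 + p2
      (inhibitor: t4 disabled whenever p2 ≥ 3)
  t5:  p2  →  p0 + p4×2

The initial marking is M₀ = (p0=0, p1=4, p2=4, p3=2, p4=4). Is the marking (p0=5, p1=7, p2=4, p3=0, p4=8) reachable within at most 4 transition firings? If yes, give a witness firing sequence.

step 1: fire t0:  (p0=0, p1=4, p2=4, p3=2, p4=4) → (p0=3, p1=7, p2=6, p3=0, p4=4)
step 2: fire t5:  (p0=3, p1=7, p2=6, p3=0, p4=4) → (p0=4, p1=7, p2=5, p3=0, p4=6)
step 3: fire t5:  (p0=4, p1=7, p2=5, p3=0, p4=6) → (p0=5, p1=7, p2=4, p3=0, p4=8)

YES — reachable via ⟨t0, t5, t5⟩ (3 firings)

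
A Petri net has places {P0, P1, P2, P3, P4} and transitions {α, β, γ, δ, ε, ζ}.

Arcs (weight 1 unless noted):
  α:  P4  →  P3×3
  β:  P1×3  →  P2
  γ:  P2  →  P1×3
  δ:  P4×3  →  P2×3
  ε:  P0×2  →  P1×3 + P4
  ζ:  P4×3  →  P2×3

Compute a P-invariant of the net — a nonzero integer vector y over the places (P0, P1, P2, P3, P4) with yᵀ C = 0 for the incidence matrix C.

Incidence matrix C (rows=places, cols=transitions):
        α    β    γ    δ    ε    ζ
   P0   0    0    0    0   -2    0
   P1   0   -3    3    0    3    0
   P2   0    1   -1    3    0    3
   P3   3    0    0    0    0    0
   P4  -1    0    0   -3    1   -3

Candidate y = [3, 1, 3, 1, 3]; check y·C column-wise:
  col α: 3·0 + 1·0 + 3·0 + 1·3 + 3·-1 = 0
  col β: 3·0 + 1·-3 + 3·1 + 1·0 + 3·0 = 0
  col γ: 3·0 + 1·3 + 3·-1 + 1·0 + 3·0 = 0
  col δ: 3·0 + 1·0 + 3·3 + 1·0 + 3·-3 = 0
  col ε: 3·-2 + 1·3 + 3·0 + 1·0 + 3·1 = 0
  col ζ: 3·0 + 1·0 + 3·3 + 1·0 + 3·-3 = 0

y = (P0:3, P1:1, P2:3, P3:1, P4:3)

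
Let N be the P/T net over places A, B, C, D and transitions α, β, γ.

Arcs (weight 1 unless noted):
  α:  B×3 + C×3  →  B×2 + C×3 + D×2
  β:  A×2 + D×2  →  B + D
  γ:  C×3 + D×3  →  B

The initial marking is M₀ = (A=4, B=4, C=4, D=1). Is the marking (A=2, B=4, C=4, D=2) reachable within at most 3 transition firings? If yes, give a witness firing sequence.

YES — reachable via ⟨α, β⟩ (2 firings)

step 1: fire α:  (A=4, B=4, C=4, D=1) → (A=4, B=3, C=4, D=3)
step 2: fire β:  (A=4, B=3, C=4, D=3) → (A=2, B=4, C=4, D=2)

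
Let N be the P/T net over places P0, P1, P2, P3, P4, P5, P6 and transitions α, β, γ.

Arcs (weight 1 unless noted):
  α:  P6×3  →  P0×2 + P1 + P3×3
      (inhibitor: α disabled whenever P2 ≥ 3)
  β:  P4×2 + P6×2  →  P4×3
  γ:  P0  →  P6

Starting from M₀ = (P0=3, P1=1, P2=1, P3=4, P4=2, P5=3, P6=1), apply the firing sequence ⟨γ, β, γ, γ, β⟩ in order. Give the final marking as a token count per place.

(P0=0, P1=1, P2=1, P3=4, P4=4, P5=3, P6=0)

step 1: fire γ:  (P0=3, P1=1, P2=1, P3=4, P4=2, P5=3, P6=1) → (P0=2, P1=1, P2=1, P3=4, P4=2, P5=3, P6=2)
step 2: fire β:  (P0=2, P1=1, P2=1, P3=4, P4=2, P5=3, P6=2) → (P0=2, P1=1, P2=1, P3=4, P4=3, P5=3, P6=0)
step 3: fire γ:  (P0=2, P1=1, P2=1, P3=4, P4=3, P5=3, P6=0) → (P0=1, P1=1, P2=1, P3=4, P4=3, P5=3, P6=1)
step 4: fire γ:  (P0=1, P1=1, P2=1, P3=4, P4=3, P5=3, P6=1) → (P0=0, P1=1, P2=1, P3=4, P4=3, P5=3, P6=2)
step 5: fire β:  (P0=0, P1=1, P2=1, P3=4, P4=3, P5=3, P6=2) → (P0=0, P1=1, P2=1, P3=4, P4=4, P5=3, P6=0)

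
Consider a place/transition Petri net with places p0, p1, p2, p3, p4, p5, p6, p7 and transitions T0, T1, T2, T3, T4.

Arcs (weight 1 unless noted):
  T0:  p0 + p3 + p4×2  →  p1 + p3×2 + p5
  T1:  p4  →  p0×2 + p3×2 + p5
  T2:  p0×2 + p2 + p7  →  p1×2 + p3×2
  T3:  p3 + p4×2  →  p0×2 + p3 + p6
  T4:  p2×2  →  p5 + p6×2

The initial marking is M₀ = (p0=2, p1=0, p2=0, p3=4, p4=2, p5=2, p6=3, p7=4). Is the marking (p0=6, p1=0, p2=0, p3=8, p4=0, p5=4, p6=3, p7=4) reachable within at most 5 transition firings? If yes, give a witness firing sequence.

step 1: fire T1:  (p0=2, p1=0, p2=0, p3=4, p4=2, p5=2, p6=3, p7=4) → (p0=4, p1=0, p2=0, p3=6, p4=1, p5=3, p6=3, p7=4)
step 2: fire T1:  (p0=4, p1=0, p2=0, p3=6, p4=1, p5=3, p6=3, p7=4) → (p0=6, p1=0, p2=0, p3=8, p4=0, p5=4, p6=3, p7=4)

YES — reachable via ⟨T1, T1⟩ (2 firings)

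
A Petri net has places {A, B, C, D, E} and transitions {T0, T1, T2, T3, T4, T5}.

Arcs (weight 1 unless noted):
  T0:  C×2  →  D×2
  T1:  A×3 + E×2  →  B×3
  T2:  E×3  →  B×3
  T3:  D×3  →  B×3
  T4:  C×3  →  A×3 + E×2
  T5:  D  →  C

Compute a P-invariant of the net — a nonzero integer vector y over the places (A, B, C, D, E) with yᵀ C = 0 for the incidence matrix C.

y = (A:1, B:3, C:3, D:3, E:3)

Incidence matrix C (rows=places, cols=transitions):
       T0   T1   T2   T3   T4   T5
    A   0   -3    0    0    3    0
    B   0    3    3    3    0    0
    C  -2    0    0    0   -3    1
    D   2    0    0   -3    0   -1
    E   0   -2   -3    0    2    0

Candidate y = [1, 3, 3, 3, 3]; check y·C column-wise:
  col T0: 1·0 + 3·0 + 3·-2 + 3·2 + 3·0 = 0
  col T1: 1·-3 + 3·3 + 3·0 + 3·0 + 3·-2 = 0
  col T2: 1·0 + 3·3 + 3·0 + 3·0 + 3·-3 = 0
  col T3: 1·0 + 3·3 + 3·0 + 3·-3 + 3·0 = 0
  col T4: 1·3 + 3·0 + 3·-3 + 3·0 + 3·2 = 0
  col T5: 1·0 + 3·0 + 3·1 + 3·-1 + 3·0 = 0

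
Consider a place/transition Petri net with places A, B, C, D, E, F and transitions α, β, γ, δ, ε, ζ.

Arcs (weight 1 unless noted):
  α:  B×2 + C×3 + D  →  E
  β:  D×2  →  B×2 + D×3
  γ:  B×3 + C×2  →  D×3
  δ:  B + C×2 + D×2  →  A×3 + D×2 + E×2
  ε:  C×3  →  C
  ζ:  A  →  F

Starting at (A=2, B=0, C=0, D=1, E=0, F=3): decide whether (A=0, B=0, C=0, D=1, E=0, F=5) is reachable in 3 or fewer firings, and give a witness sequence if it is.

YES — reachable via ⟨ζ, ζ⟩ (2 firings)

step 1: fire ζ:  (A=2, B=0, C=0, D=1, E=0, F=3) → (A=1, B=0, C=0, D=1, E=0, F=4)
step 2: fire ζ:  (A=1, B=0, C=0, D=1, E=0, F=4) → (A=0, B=0, C=0, D=1, E=0, F=5)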